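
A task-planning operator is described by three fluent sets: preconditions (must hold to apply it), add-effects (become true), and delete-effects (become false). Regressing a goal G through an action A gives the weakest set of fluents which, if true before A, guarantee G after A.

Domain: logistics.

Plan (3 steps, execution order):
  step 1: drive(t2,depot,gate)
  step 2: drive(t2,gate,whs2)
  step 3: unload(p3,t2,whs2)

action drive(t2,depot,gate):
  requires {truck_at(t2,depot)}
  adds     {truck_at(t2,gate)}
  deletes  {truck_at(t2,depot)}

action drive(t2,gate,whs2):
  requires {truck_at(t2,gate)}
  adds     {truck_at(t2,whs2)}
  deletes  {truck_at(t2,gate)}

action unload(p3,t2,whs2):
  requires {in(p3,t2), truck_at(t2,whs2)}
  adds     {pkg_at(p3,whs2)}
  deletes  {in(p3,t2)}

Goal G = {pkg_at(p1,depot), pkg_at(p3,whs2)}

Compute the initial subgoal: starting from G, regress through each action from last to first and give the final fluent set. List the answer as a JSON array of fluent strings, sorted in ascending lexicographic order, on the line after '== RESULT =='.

Regress step by step:
  through step 3 (unload(p3,t2,whs2)): drop {pkg_at(p3,whs2)}, keep {pkg_at(p1,depot)}, require {in(p3,t2), truck_at(t2,whs2)}
    → {in(p3,t2), pkg_at(p1,depot), truck_at(t2,whs2)}
  through step 2 (drive(t2,gate,whs2)): drop {truck_at(t2,whs2)}, keep {in(p3,t2), pkg_at(p1,depot)}, require {truck_at(t2,gate)}
    → {in(p3,t2), pkg_at(p1,depot), truck_at(t2,gate)}
  through step 1 (drive(t2,depot,gate)): drop {truck_at(t2,gate)}, keep {in(p3,t2), pkg_at(p1,depot)}, require {truck_at(t2,depot)}
    → {in(p3,t2), pkg_at(p1,depot), truck_at(t2,depot)}

== RESULT ==
["in(p3,t2)", "pkg_at(p1,depot)", "truck_at(t2,depot)"]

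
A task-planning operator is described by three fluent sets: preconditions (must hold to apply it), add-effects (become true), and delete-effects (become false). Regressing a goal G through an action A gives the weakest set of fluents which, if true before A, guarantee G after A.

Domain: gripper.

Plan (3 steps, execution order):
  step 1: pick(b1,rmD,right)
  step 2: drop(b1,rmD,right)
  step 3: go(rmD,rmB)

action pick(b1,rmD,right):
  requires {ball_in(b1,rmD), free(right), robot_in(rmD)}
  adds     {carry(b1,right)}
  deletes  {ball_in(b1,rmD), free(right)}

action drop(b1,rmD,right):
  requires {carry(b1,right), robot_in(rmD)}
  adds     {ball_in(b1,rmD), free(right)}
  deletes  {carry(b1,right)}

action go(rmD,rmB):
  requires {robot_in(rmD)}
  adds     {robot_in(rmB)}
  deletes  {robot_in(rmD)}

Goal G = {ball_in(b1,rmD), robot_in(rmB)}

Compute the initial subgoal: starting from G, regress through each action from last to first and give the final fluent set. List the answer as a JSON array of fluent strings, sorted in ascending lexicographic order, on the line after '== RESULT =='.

Work backward from the goal:
  through step 3 (go(rmD,rmB)): drop {robot_in(rmB)}, keep {ball_in(b1,rmD)}, require {robot_in(rmD)}
    → {ball_in(b1,rmD), robot_in(rmD)}
  through step 2 (drop(b1,rmD,right)): drop {ball_in(b1,rmD)}, keep {robot_in(rmD)}, require {carry(b1,right), robot_in(rmD)}
    → {carry(b1,right), robot_in(rmD)}
  through step 1 (pick(b1,rmD,right)): drop {carry(b1,right)}, keep {robot_in(rmD)}, require {ball_in(b1,rmD), free(right), robot_in(rmD)}
    → {ball_in(b1,rmD), free(right), robot_in(rmD)}

== RESULT ==
["ball_in(b1,rmD)", "free(right)", "robot_in(rmD)"]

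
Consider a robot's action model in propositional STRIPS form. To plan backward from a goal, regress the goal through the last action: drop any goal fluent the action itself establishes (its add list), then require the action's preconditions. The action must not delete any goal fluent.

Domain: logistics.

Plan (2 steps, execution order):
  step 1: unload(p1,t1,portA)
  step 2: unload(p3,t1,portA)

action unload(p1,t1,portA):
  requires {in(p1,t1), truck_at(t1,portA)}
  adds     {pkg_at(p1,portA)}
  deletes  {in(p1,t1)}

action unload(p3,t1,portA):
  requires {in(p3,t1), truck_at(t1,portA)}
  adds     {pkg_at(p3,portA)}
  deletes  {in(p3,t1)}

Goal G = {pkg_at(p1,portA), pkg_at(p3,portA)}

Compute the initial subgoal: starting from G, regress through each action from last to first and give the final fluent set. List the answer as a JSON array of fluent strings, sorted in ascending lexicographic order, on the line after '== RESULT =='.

Work backward from the goal:
  through step 2 (unload(p3,t1,portA)): drop {pkg_at(p3,portA)}, keep {pkg_at(p1,portA)}, require {in(p3,t1), truck_at(t1,portA)}
    → {in(p3,t1), pkg_at(p1,portA), truck_at(t1,portA)}
  through step 1 (unload(p1,t1,portA)): drop {pkg_at(p1,portA)}, keep {in(p3,t1), truck_at(t1,portA)}, require {in(p1,t1), truck_at(t1,portA)}
    → {in(p1,t1), in(p3,t1), truck_at(t1,portA)}

== RESULT ==
["in(p1,t1)", "in(p3,t1)", "truck_at(t1,portA)"]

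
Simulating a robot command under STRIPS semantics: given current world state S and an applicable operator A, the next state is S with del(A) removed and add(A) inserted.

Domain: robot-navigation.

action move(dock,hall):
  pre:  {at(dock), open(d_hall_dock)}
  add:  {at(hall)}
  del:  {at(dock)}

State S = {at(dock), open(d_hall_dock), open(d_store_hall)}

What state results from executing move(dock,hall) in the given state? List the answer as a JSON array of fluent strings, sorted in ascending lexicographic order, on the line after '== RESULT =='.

Compute (S \ del) ∪ add:
  pre ⊆ S: {at(dock), open(d_hall_dock)} ⊆ S  — applicable
  S \ del = {open(d_hall_dock), open(d_store_hall)}
  ∪ add   = {at(hall), open(d_hall_dock), open(d_store_hall)}

== RESULT ==
["at(hall)", "open(d_hall_dock)", "open(d_store_hall)"]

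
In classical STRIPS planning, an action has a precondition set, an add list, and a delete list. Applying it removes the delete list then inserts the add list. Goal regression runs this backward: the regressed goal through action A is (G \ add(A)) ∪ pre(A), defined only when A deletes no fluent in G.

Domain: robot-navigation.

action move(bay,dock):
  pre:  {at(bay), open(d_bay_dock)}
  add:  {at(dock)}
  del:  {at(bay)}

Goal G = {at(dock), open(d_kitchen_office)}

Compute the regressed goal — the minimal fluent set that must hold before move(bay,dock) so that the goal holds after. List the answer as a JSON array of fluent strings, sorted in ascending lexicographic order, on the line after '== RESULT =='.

Compute (G \ add) ∪ pre:
  G ∩ del = {}  (empty — regression defined)
  G \ add = {at(dock), open(d_kitchen_office)} \ {at(dock)} = {open(d_kitchen_office)}
  ∪ pre   = {open(d_kitchen_office)} ∪ {at(bay), open(d_bay_dock)}
          = {at(bay), open(d_bay_dock), open(d_kitchen_office)}

== RESULT ==
["at(bay)", "open(d_bay_dock)", "open(d_kitchen_office)"]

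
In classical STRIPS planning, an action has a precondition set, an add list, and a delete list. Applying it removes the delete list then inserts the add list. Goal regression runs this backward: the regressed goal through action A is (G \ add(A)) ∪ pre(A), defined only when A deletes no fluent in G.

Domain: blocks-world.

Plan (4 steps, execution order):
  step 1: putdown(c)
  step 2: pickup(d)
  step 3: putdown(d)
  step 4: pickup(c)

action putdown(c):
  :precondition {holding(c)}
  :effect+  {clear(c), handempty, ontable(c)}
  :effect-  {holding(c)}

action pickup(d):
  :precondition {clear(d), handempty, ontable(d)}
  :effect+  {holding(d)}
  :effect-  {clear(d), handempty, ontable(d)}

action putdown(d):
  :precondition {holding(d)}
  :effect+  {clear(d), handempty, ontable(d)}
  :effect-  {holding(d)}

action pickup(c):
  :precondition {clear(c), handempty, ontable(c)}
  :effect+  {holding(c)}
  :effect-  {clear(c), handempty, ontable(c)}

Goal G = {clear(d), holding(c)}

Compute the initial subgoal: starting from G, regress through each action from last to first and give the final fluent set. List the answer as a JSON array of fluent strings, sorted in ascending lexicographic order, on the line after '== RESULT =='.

Regress step by step:
  through step 4 (pickup(c)): drop {holding(c)}, keep {clear(d)}, require {clear(c), handempty, ontable(c)}
    → {clear(c), clear(d), handempty, ontable(c)}
  through step 3 (putdown(d)): drop {clear(d), handempty}, keep {clear(c), ontable(c)}, require {holding(d)}
    → {clear(c), holding(d), ontable(c)}
  through step 2 (pickup(d)): drop {holding(d)}, keep {clear(c), ontable(c)}, require {clear(d), handempty, ontable(d)}
    → {clear(c), clear(d), handempty, ontable(c), ontable(d)}
  through step 1 (putdown(c)): drop {clear(c), handempty, ontable(c)}, keep {clear(d), ontable(d)}, require {holding(c)}
    → {clear(d), holding(c), ontable(d)}

== RESULT ==
["clear(d)", "holding(c)", "ontable(d)"]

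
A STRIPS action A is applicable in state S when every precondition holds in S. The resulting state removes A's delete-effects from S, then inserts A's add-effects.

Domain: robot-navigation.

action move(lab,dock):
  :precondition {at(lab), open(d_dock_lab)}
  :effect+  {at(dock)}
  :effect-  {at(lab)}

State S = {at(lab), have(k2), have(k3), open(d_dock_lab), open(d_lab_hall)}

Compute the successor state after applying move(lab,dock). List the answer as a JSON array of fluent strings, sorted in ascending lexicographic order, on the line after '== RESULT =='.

Progress:
  pre ⊆ S: {at(lab), open(d_dock_lab)} ⊆ S  — applicable
  S \ del = {have(k2), have(k3), open(d_dock_lab), open(d_lab_hall)}
  ∪ add   = {at(dock), have(k2), have(k3), open(d_dock_lab), open(d_lab_hall)}

== RESULT ==
["at(dock)", "have(k2)", "have(k3)", "open(d_dock_lab)", "open(d_lab_hall)"]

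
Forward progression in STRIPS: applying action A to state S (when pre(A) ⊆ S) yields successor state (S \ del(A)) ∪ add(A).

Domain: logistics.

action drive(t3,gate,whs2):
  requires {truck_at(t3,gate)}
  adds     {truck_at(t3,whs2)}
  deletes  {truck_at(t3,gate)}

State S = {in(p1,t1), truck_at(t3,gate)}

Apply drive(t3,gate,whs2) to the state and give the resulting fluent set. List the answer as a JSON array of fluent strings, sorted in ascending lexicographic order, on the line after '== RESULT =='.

Progress:
  pre ⊆ S: {truck_at(t3,gate)} ⊆ S  — applicable
  S \ del = {in(p1,t1)}
  ∪ add   = {in(p1,t1), truck_at(t3,whs2)}

== RESULT ==
["in(p1,t1)", "truck_at(t3,whs2)"]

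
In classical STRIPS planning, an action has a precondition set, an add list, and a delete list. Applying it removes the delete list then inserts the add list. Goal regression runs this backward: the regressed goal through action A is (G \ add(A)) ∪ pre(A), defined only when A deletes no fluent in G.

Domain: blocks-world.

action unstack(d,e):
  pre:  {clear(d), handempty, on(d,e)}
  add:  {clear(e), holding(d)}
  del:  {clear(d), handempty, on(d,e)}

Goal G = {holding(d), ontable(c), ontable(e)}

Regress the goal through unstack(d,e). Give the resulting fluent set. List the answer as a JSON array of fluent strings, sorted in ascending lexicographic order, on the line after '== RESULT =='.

Regress:
  G ∩ del = {}  (empty — regression defined)
  G \ add = {holding(d), ontable(c), ontable(e)} \ {clear(e), holding(d)} = {ontable(c), ontable(e)}
  ∪ pre   = {ontable(c), ontable(e)} ∪ {clear(d), handempty, on(d,e)}
          = {clear(d), handempty, on(d,e), ontable(c), ontable(e)}

== RESULT ==
["clear(d)", "handempty", "on(d,e)", "ontable(c)", "ontable(e)"]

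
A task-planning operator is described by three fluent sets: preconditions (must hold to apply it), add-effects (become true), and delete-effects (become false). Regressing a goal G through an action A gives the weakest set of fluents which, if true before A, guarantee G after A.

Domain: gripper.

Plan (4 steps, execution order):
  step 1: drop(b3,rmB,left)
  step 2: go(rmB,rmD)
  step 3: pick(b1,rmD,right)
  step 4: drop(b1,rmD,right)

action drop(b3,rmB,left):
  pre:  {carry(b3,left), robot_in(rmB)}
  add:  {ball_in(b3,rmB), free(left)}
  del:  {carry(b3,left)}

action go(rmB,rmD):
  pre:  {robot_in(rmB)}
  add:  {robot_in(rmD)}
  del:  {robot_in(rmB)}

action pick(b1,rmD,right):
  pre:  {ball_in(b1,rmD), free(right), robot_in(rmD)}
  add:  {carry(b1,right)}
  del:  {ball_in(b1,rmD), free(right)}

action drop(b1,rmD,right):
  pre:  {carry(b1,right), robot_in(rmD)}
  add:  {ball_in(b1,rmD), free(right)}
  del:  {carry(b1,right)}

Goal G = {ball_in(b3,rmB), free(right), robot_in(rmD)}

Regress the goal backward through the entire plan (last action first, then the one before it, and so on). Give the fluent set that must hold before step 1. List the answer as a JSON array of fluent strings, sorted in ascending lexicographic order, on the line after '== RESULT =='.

Regress step by step:
  through step 4 (drop(b1,rmD,right)): drop {free(right)}, keep {ball_in(b3,rmB), robot_in(rmD)}, require {carry(b1,right), robot_in(rmD)}
    → {ball_in(b3,rmB), carry(b1,right), robot_in(rmD)}
  through step 3 (pick(b1,rmD,right)): drop {carry(b1,right)}, keep {ball_in(b3,rmB), robot_in(rmD)}, require {ball_in(b1,rmD), free(right), robot_in(rmD)}
    → {ball_in(b1,rmD), ball_in(b3,rmB), free(right), robot_in(rmD)}
  through step 2 (go(rmB,rmD)): drop {robot_in(rmD)}, keep {ball_in(b1,rmD), ball_in(b3,rmB), free(right)}, require {robot_in(rmB)}
    → {ball_in(b1,rmD), ball_in(b3,rmB), free(right), robot_in(rmB)}
  through step 1 (drop(b3,rmB,left)): drop {ball_in(b3,rmB)}, keep {ball_in(b1,rmD), free(right), robot_in(rmB)}, require {carry(b3,left), robot_in(rmB)}
    → {ball_in(b1,rmD), carry(b3,left), free(right), robot_in(rmB)}

== RESULT ==
["ball_in(b1,rmD)", "carry(b3,left)", "free(right)", "robot_in(rmB)"]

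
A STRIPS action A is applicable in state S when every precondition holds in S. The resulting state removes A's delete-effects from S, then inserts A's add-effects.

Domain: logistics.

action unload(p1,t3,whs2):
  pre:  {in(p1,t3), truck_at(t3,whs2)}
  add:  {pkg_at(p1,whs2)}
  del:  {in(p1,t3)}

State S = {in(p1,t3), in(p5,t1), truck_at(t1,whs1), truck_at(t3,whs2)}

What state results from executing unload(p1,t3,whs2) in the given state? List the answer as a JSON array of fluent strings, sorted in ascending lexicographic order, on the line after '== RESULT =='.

Progress:
  pre ⊆ S: {in(p1,t3), truck_at(t3,whs2)} ⊆ S  — applicable
  S \ del = {in(p5,t1), truck_at(t1,whs1), truck_at(t3,whs2)}
  ∪ add   = {in(p5,t1), pkg_at(p1,whs2), truck_at(t1,whs1), truck_at(t3,whs2)}

== RESULT ==
["in(p5,t1)", "pkg_at(p1,whs2)", "truck_at(t1,whs1)", "truck_at(t3,whs2)"]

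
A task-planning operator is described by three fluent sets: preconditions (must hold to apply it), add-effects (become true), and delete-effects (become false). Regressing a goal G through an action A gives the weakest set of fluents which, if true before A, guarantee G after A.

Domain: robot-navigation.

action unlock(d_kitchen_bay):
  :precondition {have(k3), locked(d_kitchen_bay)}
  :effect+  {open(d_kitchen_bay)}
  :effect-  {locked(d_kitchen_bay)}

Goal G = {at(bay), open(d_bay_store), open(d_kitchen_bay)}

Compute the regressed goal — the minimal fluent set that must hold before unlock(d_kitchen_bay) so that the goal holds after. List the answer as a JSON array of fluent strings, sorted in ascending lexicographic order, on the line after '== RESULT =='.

Regress:
  G ∩ del = {}  (empty — regression defined)
  G \ add = {at(bay), open(d_bay_store), open(d_kitchen_bay)} \ {open(d_kitchen_bay)} = {at(bay), open(d_bay_store)}
  ∪ pre   = {at(bay), open(d_bay_store)} ∪ {have(k3), locked(d_kitchen_bay)}
          = {at(bay), have(k3), locked(d_kitchen_bay), open(d_bay_store)}

== RESULT ==
["at(bay)", "have(k3)", "locked(d_kitchen_bay)", "open(d_bay_store)"]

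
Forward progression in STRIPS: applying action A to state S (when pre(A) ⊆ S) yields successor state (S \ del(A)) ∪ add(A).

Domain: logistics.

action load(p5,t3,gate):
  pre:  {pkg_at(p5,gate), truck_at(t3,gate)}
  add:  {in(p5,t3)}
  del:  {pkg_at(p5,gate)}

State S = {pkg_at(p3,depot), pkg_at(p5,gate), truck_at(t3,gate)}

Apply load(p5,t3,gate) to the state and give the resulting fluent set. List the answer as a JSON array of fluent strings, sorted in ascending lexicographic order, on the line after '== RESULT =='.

Compute (S \ del) ∪ add:
  pre ⊆ S: {pkg_at(p5,gate), truck_at(t3,gate)} ⊆ S  — applicable
  S \ del = {pkg_at(p3,depot), truck_at(t3,gate)}
  ∪ add   = {in(p5,t3), pkg_at(p3,depot), truck_at(t3,gate)}

== RESULT ==
["in(p5,t3)", "pkg_at(p3,depot)", "truck_at(t3,gate)"]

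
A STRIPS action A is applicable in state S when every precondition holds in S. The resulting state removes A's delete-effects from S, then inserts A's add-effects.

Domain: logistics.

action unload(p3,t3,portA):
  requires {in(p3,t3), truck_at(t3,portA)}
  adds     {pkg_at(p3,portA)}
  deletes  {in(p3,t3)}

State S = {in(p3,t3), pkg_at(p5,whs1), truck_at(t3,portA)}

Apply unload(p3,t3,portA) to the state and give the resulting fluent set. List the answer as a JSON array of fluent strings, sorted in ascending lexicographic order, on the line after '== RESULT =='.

Progress:
  pre ⊆ S: {in(p3,t3), truck_at(t3,portA)} ⊆ S  — applicable
  S \ del = {pkg_at(p5,whs1), truck_at(t3,portA)}
  ∪ add   = {pkg_at(p3,portA), pkg_at(p5,whs1), truck_at(t3,portA)}

== RESULT ==
["pkg_at(p3,portA)", "pkg_at(p5,whs1)", "truck_at(t3,portA)"]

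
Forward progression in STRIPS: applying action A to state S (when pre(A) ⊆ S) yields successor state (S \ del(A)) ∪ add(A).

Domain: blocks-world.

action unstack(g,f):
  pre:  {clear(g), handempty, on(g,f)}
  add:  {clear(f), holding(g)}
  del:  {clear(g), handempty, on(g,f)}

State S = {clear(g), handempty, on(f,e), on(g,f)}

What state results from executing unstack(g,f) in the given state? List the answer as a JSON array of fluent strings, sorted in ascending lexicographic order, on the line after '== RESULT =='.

Compute (S \ del) ∪ add:
  pre ⊆ S: {clear(g), handempty, on(g,f)} ⊆ S  — applicable
  S \ del = {on(f,e)}
  ∪ add   = {clear(f), holding(g), on(f,e)}

== RESULT ==
["clear(f)", "holding(g)", "on(f,e)"]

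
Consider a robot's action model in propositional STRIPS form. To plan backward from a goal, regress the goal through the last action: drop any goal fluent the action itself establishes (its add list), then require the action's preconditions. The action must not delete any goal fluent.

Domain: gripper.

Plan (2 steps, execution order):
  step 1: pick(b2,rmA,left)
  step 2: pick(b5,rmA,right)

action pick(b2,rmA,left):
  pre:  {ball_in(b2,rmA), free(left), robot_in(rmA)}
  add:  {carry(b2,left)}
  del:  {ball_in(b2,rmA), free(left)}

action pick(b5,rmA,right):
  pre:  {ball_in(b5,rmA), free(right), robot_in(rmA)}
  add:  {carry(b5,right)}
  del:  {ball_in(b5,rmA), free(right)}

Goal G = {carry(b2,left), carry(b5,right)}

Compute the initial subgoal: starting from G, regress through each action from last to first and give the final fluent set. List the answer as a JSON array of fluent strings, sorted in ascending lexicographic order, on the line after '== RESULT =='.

Work backward from the goal:
  through step 2 (pick(b5,rmA,right)): drop {carry(b5,right)}, keep {carry(b2,left)}, require {ball_in(b5,rmA), free(right), robot_in(rmA)}
    → {ball_in(b5,rmA), carry(b2,left), free(right), robot_in(rmA)}
  through step 1 (pick(b2,rmA,left)): drop {carry(b2,left)}, keep {ball_in(b5,rmA), free(right), robot_in(rmA)}, require {ball_in(b2,rmA), free(left), robot_in(rmA)}
    → {ball_in(b2,rmA), ball_in(b5,rmA), free(left), free(right), robot_in(rmA)}

== RESULT ==
["ball_in(b2,rmA)", "ball_in(b5,rmA)", "free(left)", "free(right)", "robot_in(rmA)"]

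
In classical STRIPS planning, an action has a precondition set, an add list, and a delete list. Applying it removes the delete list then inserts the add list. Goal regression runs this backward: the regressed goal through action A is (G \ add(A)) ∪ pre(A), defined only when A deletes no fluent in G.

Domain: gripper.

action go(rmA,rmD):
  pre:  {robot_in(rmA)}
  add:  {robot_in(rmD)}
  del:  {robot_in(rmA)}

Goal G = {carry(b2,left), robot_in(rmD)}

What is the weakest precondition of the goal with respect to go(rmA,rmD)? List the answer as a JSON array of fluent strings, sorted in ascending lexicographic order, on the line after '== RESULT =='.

Compute (G \ add) ∪ pre:
  G ∩ del = {}  (empty — regression defined)
  G \ add = {carry(b2,left), robot_in(rmD)} \ {robot_in(rmD)} = {carry(b2,left)}
  ∪ pre   = {carry(b2,left)} ∪ {robot_in(rmA)}
          = {carry(b2,left), robot_in(rmA)}

== RESULT ==
["carry(b2,left)", "robot_in(rmA)"]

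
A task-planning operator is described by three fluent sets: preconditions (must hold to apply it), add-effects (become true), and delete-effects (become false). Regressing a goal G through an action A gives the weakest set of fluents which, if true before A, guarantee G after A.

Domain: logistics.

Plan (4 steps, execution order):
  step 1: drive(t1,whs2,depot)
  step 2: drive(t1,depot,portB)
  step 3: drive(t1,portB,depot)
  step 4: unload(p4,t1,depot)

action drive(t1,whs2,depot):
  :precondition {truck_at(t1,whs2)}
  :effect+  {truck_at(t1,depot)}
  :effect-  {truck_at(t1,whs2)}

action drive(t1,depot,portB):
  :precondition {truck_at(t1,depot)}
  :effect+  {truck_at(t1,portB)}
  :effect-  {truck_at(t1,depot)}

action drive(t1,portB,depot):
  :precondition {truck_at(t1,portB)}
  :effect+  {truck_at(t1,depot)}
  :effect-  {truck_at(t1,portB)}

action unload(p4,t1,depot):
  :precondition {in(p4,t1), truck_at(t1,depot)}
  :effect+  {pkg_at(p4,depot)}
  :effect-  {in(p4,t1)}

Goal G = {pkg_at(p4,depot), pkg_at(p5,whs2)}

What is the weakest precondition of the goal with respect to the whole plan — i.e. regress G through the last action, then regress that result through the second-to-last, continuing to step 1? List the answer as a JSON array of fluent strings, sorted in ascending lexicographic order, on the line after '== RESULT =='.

Regress step by step:
  through step 4 (unload(p4,t1,depot)): drop {pkg_at(p4,depot)}, keep {pkg_at(p5,whs2)}, require {in(p4,t1), truck_at(t1,depot)}
    → {in(p4,t1), pkg_at(p5,whs2), truck_at(t1,depot)}
  through step 3 (drive(t1,portB,depot)): drop {truck_at(t1,depot)}, keep {in(p4,t1), pkg_at(p5,whs2)}, require {truck_at(t1,portB)}
    → {in(p4,t1), pkg_at(p5,whs2), truck_at(t1,portB)}
  through step 2 (drive(t1,depot,portB)): drop {truck_at(t1,portB)}, keep {in(p4,t1), pkg_at(p5,whs2)}, require {truck_at(t1,depot)}
    → {in(p4,t1), pkg_at(p5,whs2), truck_at(t1,depot)}
  through step 1 (drive(t1,whs2,depot)): drop {truck_at(t1,depot)}, keep {in(p4,t1), pkg_at(p5,whs2)}, require {truck_at(t1,whs2)}
    → {in(p4,t1), pkg_at(p5,whs2), truck_at(t1,whs2)}

== RESULT ==
["in(p4,t1)", "pkg_at(p5,whs2)", "truck_at(t1,whs2)"]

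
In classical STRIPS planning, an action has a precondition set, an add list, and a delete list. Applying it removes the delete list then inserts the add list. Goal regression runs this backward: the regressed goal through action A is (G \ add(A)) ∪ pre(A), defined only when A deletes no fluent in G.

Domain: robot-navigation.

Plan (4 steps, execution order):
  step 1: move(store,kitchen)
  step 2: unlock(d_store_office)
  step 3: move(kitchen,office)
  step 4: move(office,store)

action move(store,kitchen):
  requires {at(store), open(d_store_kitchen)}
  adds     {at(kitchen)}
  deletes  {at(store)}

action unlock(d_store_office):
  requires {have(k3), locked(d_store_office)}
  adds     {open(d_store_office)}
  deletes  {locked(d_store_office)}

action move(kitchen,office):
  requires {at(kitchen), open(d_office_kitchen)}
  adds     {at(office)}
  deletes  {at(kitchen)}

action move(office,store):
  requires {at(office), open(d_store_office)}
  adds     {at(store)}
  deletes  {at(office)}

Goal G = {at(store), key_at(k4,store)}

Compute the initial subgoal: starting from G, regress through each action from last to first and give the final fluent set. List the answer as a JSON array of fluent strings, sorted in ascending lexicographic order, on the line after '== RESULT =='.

Regress step by step:
  through step 4 (move(office,store)): drop {at(store)}, keep {key_at(k4,store)}, require {at(office), open(d_store_office)}
    → {at(office), key_at(k4,store), open(d_store_office)}
  through step 3 (move(kitchen,office)): drop {at(office)}, keep {key_at(k4,store), open(d_store_office)}, require {at(kitchen), open(d_office_kitchen)}
    → {at(kitchen), key_at(k4,store), open(d_office_kitchen), open(d_store_office)}
  through step 2 (unlock(d_store_office)): drop {open(d_store_office)}, keep {at(kitchen), key_at(k4,store), open(d_office_kitchen)}, require {have(k3), locked(d_store_office)}
    → {at(kitchen), have(k3), key_at(k4,store), locked(d_store_office), open(d_office_kitchen)}
  through step 1 (move(store,kitchen)): drop {at(kitchen)}, keep {have(k3), key_at(k4,store), locked(d_store_office), open(d_office_kitchen)}, require {at(store), open(d_store_kitchen)}
    → {at(store), have(k3), key_at(k4,store), locked(d_store_office), open(d_office_kitchen), open(d_store_kitchen)}

== RESULT ==
["at(store)", "have(k3)", "key_at(k4,store)", "locked(d_store_office)", "open(d_office_kitchen)", "open(d_store_kitchen)"]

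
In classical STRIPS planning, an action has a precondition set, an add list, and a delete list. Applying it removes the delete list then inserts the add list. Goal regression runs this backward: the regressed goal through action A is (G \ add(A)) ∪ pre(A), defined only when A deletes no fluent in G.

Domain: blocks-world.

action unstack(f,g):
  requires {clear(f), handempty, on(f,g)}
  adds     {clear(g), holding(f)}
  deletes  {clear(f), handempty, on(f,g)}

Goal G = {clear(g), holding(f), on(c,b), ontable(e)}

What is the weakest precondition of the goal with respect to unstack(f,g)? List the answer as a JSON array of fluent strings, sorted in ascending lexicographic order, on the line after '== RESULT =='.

Regress:
  G ∩ del = {}  (empty — regression defined)
  G \ add = {clear(g), holding(f), on(c,b), ontable(e)} \ {clear(g), holding(f)} = {on(c,b), ontable(e)}
  ∪ pre   = {on(c,b), ontable(e)} ∪ {clear(f), handempty, on(f,g)}
          = {clear(f), handempty, on(c,b), on(f,g), ontable(e)}

== RESULT ==
["clear(f)", "handempty", "on(c,b)", "on(f,g)", "ontable(e)"]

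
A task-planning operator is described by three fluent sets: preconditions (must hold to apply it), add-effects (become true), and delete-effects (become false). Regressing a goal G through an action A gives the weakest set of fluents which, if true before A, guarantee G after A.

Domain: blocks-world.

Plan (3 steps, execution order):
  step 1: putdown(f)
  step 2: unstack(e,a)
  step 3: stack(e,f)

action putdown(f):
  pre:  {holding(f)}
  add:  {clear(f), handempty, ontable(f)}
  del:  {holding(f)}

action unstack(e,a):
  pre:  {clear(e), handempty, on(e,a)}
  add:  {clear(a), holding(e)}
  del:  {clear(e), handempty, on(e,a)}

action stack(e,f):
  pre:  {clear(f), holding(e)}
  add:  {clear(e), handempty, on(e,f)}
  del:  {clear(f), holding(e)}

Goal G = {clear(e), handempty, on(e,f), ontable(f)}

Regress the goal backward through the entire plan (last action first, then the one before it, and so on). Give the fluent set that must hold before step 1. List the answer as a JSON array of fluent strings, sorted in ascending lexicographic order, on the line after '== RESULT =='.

Regress step by step:
  through step 3 (stack(e,f)): drop {clear(e), handempty, on(e,f)}, keep {ontable(f)}, require {clear(f), holding(e)}
    → {clear(f), holding(e), ontable(f)}
  through step 2 (unstack(e,a)): drop {holding(e)}, keep {clear(f), ontable(f)}, require {clear(e), handempty, on(e,a)}
    → {clear(e), clear(f), handempty, on(e,a), ontable(f)}
  through step 1 (putdown(f)): drop {clear(f), handempty, ontable(f)}, keep {clear(e), on(e,a)}, require {holding(f)}
    → {clear(e), holding(f), on(e,a)}

== RESULT ==
["clear(e)", "holding(f)", "on(e,a)"]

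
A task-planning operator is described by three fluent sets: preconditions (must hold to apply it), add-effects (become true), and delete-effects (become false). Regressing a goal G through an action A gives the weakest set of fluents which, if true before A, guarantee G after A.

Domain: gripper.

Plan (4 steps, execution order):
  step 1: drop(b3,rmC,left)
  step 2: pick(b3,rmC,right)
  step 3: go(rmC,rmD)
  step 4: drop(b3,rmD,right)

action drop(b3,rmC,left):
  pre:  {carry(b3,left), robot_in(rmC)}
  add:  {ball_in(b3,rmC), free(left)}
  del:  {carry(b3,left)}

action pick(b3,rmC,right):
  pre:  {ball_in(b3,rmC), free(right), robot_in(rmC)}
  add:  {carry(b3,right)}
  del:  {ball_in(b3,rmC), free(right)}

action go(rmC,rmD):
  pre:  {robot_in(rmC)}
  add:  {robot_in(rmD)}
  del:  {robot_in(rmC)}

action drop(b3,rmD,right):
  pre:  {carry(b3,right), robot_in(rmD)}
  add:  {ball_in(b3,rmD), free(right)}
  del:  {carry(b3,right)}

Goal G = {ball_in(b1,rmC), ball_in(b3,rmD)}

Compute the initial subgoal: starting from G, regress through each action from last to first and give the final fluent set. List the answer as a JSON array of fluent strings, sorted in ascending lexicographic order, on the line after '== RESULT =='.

Work backward from the goal:
  through step 4 (drop(b3,rmD,right)): drop {ball_in(b3,rmD)}, keep {ball_in(b1,rmC)}, require {carry(b3,right), robot_in(rmD)}
    → {ball_in(b1,rmC), carry(b3,right), robot_in(rmD)}
  through step 3 (go(rmC,rmD)): drop {robot_in(rmD)}, keep {ball_in(b1,rmC), carry(b3,right)}, require {robot_in(rmC)}
    → {ball_in(b1,rmC), carry(b3,right), robot_in(rmC)}
  through step 2 (pick(b3,rmC,right)): drop {carry(b3,right)}, keep {ball_in(b1,rmC), robot_in(rmC)}, require {ball_in(b3,rmC), free(right), robot_in(rmC)}
    → {ball_in(b1,rmC), ball_in(b3,rmC), free(right), robot_in(rmC)}
  through step 1 (drop(b3,rmC,left)): drop {ball_in(b3,rmC)}, keep {ball_in(b1,rmC), free(right), robot_in(rmC)}, require {carry(b3,left), robot_in(rmC)}
    → {ball_in(b1,rmC), carry(b3,left), free(right), robot_in(rmC)}

== RESULT ==
["ball_in(b1,rmC)", "carry(b3,left)", "free(right)", "robot_in(rmC)"]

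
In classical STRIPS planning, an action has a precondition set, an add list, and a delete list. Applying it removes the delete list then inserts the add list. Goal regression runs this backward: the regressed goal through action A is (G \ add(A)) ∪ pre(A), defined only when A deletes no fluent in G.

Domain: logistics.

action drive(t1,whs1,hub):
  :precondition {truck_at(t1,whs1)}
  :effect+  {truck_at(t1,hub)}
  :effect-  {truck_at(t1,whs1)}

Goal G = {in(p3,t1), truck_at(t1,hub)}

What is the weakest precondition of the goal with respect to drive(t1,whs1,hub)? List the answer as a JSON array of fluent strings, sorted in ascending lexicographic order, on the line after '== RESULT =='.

Regress:
  G ∩ del = {}  (empty — regression defined)
  G \ add = {in(p3,t1), truck_at(t1,hub)} \ {truck_at(t1,hub)} = {in(p3,t1)}
  ∪ pre   = {in(p3,t1)} ∪ {truck_at(t1,whs1)}
          = {in(p3,t1), truck_at(t1,whs1)}

== RESULT ==
["in(p3,t1)", "truck_at(t1,whs1)"]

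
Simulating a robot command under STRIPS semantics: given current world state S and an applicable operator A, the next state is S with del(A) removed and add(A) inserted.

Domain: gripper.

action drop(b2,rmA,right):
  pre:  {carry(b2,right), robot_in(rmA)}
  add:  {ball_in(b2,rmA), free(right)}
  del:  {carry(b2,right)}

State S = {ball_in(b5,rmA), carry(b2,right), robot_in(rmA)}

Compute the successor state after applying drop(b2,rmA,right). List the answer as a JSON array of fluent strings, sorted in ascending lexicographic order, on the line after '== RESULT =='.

Progress:
  pre ⊆ S: {carry(b2,right), robot_in(rmA)} ⊆ S  — applicable
  S \ del = {ball_in(b5,rmA), robot_in(rmA)}
  ∪ add   = {ball_in(b2,rmA), ball_in(b5,rmA), free(right), robot_in(rmA)}

== RESULT ==
["ball_in(b2,rmA)", "ball_in(b5,rmA)", "free(right)", "robot_in(rmA)"]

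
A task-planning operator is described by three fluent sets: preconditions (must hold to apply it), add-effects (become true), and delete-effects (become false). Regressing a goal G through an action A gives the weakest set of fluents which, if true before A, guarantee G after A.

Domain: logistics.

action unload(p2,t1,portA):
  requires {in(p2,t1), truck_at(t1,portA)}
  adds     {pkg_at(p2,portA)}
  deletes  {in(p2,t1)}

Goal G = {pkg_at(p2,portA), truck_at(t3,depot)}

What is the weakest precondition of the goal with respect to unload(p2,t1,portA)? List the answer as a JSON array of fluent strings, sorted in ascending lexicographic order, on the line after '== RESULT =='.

Compute (G \ add) ∪ pre:
  G ∩ del = {}  (empty — regression defined)
  G \ add = {pkg_at(p2,portA), truck_at(t3,depot)} \ {pkg_at(p2,portA)} = {truck_at(t3,depot)}
  ∪ pre   = {truck_at(t3,depot)} ∪ {in(p2,t1), truck_at(t1,portA)}
          = {in(p2,t1), truck_at(t1,portA), truck_at(t3,depot)}

== RESULT ==
["in(p2,t1)", "truck_at(t1,portA)", "truck_at(t3,depot)"]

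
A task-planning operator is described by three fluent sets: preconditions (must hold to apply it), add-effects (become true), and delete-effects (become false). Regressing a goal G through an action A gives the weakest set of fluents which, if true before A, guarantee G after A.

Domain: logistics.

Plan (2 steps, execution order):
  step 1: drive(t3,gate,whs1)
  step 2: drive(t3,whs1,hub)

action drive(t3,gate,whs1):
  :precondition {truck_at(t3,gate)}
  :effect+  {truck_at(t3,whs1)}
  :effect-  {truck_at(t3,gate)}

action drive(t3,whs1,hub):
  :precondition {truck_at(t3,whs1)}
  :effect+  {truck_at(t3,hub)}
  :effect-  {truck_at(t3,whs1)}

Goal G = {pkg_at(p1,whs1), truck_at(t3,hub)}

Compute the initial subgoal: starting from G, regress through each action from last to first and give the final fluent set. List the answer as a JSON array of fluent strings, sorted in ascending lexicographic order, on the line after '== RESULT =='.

Work backward from the goal:
  through step 2 (drive(t3,whs1,hub)): drop {truck_at(t3,hub)}, keep {pkg_at(p1,whs1)}, require {truck_at(t3,whs1)}
    → {pkg_at(p1,whs1), truck_at(t3,whs1)}
  through step 1 (drive(t3,gate,whs1)): drop {truck_at(t3,whs1)}, keep {pkg_at(p1,whs1)}, require {truck_at(t3,gate)}
    → {pkg_at(p1,whs1), truck_at(t3,gate)}

== RESULT ==
["pkg_at(p1,whs1)", "truck_at(t3,gate)"]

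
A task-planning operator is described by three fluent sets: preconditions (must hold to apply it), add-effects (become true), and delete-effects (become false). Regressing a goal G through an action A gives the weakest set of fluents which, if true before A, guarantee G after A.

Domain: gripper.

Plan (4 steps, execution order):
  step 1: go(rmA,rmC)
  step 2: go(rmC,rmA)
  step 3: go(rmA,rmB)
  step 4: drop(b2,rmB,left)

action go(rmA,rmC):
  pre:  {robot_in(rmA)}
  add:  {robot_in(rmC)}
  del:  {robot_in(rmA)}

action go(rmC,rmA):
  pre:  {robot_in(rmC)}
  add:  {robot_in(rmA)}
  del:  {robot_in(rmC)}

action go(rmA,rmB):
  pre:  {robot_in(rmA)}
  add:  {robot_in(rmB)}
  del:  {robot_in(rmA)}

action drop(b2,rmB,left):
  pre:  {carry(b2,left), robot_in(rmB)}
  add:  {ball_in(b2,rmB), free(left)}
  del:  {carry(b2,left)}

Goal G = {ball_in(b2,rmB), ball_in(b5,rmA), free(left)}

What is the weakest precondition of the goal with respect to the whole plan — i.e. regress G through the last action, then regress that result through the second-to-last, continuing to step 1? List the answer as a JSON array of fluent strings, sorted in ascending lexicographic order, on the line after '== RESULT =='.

Work backward from the goal:
  through step 4 (drop(b2,rmB,left)): drop {ball_in(b2,rmB), free(left)}, keep {ball_in(b5,rmA)}, require {carry(b2,left), robot_in(rmB)}
    → {ball_in(b5,rmA), carry(b2,left), robot_in(rmB)}
  through step 3 (go(rmA,rmB)): drop {robot_in(rmB)}, keep {ball_in(b5,rmA), carry(b2,left)}, require {robot_in(rmA)}
    → {ball_in(b5,rmA), carry(b2,left), robot_in(rmA)}
  through step 2 (go(rmC,rmA)): drop {robot_in(rmA)}, keep {ball_in(b5,rmA), carry(b2,left)}, require {robot_in(rmC)}
    → {ball_in(b5,rmA), carry(b2,left), robot_in(rmC)}
  through step 1 (go(rmA,rmC)): drop {robot_in(rmC)}, keep {ball_in(b5,rmA), carry(b2,left)}, require {robot_in(rmA)}
    → {ball_in(b5,rmA), carry(b2,left), robot_in(rmA)}

== RESULT ==
["ball_in(b5,rmA)", "carry(b2,left)", "robot_in(rmA)"]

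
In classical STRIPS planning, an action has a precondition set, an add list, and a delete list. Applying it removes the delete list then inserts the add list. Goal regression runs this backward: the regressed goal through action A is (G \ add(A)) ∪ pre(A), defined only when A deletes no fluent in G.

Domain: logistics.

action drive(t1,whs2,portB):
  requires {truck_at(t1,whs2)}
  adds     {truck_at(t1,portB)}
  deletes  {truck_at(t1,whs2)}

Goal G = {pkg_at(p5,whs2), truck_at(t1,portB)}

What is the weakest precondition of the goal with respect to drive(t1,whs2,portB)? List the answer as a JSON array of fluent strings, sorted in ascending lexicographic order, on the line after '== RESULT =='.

Compute (G \ add) ∪ pre:
  G ∩ del = {}  (empty — regression defined)
  G \ add = {pkg_at(p5,whs2), truck_at(t1,portB)} \ {truck_at(t1,portB)} = {pkg_at(p5,whs2)}
  ∪ pre   = {pkg_at(p5,whs2)} ∪ {truck_at(t1,whs2)}
          = {pkg_at(p5,whs2), truck_at(t1,whs2)}

== RESULT ==
["pkg_at(p5,whs2)", "truck_at(t1,whs2)"]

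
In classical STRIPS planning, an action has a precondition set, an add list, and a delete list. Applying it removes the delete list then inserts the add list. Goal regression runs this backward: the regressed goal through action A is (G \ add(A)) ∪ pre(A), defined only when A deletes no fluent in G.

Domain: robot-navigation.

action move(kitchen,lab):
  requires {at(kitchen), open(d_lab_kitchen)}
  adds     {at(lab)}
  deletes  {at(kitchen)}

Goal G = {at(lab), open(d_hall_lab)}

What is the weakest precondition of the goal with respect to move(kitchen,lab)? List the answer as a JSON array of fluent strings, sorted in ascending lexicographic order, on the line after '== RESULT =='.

Regress:
  G ∩ del = {}  (empty — regression defined)
  G \ add = {at(lab), open(d_hall_lab)} \ {at(lab)} = {open(d_hall_lab)}
  ∪ pre   = {open(d_hall_lab)} ∪ {at(kitchen), open(d_lab_kitchen)}
          = {at(kitchen), open(d_hall_lab), open(d_lab_kitchen)}

== RESULT ==
["at(kitchen)", "open(d_hall_lab)", "open(d_lab_kitchen)"]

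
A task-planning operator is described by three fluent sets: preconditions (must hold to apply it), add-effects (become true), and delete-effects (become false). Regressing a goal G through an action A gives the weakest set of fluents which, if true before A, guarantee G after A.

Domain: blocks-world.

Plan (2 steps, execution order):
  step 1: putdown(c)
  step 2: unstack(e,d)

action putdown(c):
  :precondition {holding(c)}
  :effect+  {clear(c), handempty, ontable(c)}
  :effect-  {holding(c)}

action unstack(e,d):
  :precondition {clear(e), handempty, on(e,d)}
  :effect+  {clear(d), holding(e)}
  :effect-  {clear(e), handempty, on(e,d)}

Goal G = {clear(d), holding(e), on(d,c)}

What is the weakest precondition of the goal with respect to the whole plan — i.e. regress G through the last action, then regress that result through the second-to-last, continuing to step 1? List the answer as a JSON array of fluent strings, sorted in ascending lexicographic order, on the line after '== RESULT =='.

Work backward from the goal:
  through step 2 (unstack(e,d)): drop {clear(d), holding(e)}, keep {on(d,c)}, require {clear(e), handempty, on(e,d)}
    → {clear(e), handempty, on(d,c), on(e,d)}
  through step 1 (putdown(c)): drop {handempty}, keep {clear(e), on(d,c), on(e,d)}, require {holding(c)}
    → {clear(e), holding(c), on(d,c), on(e,d)}

== RESULT ==
["clear(e)", "holding(c)", "on(d,c)", "on(e,d)"]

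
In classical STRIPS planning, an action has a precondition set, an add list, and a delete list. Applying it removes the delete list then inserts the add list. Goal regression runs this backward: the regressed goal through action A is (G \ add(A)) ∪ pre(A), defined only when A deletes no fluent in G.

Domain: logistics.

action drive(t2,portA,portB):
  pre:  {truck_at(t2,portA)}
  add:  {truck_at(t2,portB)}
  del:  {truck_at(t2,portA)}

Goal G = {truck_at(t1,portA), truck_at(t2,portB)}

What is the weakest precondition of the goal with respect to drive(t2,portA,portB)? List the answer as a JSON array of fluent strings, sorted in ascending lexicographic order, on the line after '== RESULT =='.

Regress:
  G ∩ del = {}  (empty — regression defined)
  G \ add = {truck_at(t1,portA), truck_at(t2,portB)} \ {truck_at(t2,portB)} = {truck_at(t1,portA)}
  ∪ pre   = {truck_at(t1,portA)} ∪ {truck_at(t2,portA)}
          = {truck_at(t1,portA), truck_at(t2,portA)}

== RESULT ==
["truck_at(t1,portA)", "truck_at(t2,portA)"]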